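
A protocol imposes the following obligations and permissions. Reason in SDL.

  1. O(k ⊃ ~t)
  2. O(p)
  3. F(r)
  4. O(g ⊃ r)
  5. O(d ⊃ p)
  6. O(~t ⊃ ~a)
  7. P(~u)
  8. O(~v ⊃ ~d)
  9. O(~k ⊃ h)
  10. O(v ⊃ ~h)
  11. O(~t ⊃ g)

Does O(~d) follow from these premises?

Yes

Premise 3 is F(r), i.e. O(~r).
Premise 4, O(g ⊃ r), contraposes to O(~r ⊃ ~g); with O(~r) we get O(~g).
Premise 11, O(~t ⊃ g), contraposes to O(~g ⊃ t); with O(~g) we get O(t).
Premise 1, O(k ⊃ ~t), contraposes to O(t ⊃ ~k); with O(t) we get O(~k).
Premise 9 is O(~k ⊃ h); since O(~k), deontic closure gives O(h).
Premise 10 is O(v ⊃ ~h); contrapositively O(h ⊃ ~v). Since O(h) holds, K gives O(~v).
Premise 8 is O(~v ⊃ ~d); since O(~v), deontic closure gives O(~d).
Premises 2, 5, 6, 7 do not contribute to this derivation.
So O(~d) follows.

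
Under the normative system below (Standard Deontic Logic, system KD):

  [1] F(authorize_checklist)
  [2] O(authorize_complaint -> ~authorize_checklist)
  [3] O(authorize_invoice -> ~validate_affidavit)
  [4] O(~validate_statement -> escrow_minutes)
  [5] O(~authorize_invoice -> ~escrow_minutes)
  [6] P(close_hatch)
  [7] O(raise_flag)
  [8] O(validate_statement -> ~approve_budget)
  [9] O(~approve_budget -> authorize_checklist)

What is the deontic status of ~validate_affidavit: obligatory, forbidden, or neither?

Premise 1 is F(authorize_checklist), i.e. O(~authorize_checklist).
Premise 9, O(~approve_budget -> authorize_checklist), contraposes to O(~authorize_checklist -> approve_budget); with O(~authorize_checklist) we get O(approve_budget).
Premise 8, O(validate_statement -> ~approve_budget), contraposes to O(approve_budget -> ~validate_statement); with O(approve_budget) we get O(~validate_statement).
Premise 4 is O(~validate_statement -> escrow_minutes); since O(~validate_statement), deontic closure gives O(escrow_minutes).
Premise 5 is O(~authorize_invoice -> ~escrow_minutes); contrapositively O(escrow_minutes -> authorize_invoice). Since O(escrow_minutes) holds, K gives O(authorize_invoice).
Applying K to premise 3 (O(authorize_invoice -> ~validate_affidavit)) and O(authorize_invoice) yields O(~validate_affidavit).
Premises 2, 6, 7 do not contribute to this derivation.
Hence ~validate_affidavit is obligatory.

Obligatory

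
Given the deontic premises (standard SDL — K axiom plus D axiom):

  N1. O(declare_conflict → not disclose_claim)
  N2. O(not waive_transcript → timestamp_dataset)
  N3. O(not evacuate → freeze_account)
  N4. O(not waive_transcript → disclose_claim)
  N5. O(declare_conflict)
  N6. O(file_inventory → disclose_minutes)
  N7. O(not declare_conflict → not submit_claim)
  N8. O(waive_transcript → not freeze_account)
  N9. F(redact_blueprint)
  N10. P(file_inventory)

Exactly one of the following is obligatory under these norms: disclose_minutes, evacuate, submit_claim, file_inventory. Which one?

Premise 5 gives O(declare_conflict).
Premise 1 is O(declare_conflict → not disclose_claim); since O(declare_conflict), deontic closure gives O(not disclose_claim).
The contrapositive of premise 4 (O(not waive_transcript → disclose_claim)) is O(not disclose_claim → waive_transcript), and O(not disclose_claim) is already established, so O(waive_transcript).
Applying K to premise 8 (O(waive_transcript → not freeze_account)) and O(waive_transcript) yields O(not freeze_account).
Premise 3, O(not evacuate → freeze_account), contraposes to O(not freeze_account → evacuate); with O(not freeze_account) we get O(evacuate).
So O(evacuate) holds — evacuate is obligatory. None of the other listed options is made obligatory by any chain of premises.

evacuate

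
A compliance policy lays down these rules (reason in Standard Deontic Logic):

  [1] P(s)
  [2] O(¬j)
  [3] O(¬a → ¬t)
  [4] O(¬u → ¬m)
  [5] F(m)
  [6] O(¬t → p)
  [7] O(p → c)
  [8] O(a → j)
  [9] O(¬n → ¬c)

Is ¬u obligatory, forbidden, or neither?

Premise 4 is O(¬u → ¬m); even if O(¬m) held, inferring O(¬u) would be affirming the consequent — invalid.
No premise or chain of K-axiom applications forces O(¬u), and none forces O(u). So ¬u is neither obligatory nor forbidden under these norms.

Neither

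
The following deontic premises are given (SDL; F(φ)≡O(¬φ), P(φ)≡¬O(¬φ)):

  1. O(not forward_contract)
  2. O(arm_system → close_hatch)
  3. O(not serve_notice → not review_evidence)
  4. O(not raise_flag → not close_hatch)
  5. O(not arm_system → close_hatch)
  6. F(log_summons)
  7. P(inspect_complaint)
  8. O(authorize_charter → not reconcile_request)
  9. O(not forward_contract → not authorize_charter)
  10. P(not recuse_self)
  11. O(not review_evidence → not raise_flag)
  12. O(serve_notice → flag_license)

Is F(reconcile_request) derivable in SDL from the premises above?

No

Premise 8 is O(authorize_charter → not reconcile_request), but O(authorize_charter) is not derivable from the premises, so it does not yield O(not reconcile_request).
No other premise forces O(not reconcile_request). An ideal world satisfying every premise can still have reconcile_request true, so F(reconcile_request) is not derivable.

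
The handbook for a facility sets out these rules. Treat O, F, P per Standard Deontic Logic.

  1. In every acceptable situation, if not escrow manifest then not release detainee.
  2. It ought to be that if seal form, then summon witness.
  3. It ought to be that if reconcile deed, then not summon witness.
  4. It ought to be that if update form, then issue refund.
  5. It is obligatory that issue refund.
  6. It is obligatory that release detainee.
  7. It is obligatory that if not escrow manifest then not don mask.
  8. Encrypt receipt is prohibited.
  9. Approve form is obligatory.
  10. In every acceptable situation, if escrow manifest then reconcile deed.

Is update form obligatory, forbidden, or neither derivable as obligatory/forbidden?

Neither

Premise 4 is O(update_form → issue_refund); even if O(issue_refund) held, inferring O(update_form) would be affirming the consequent — invalid.
No premise or chain of K-axiom applications forces O(update_form), and none forces O(¬update_form). So update_form is neither obligatory nor forbidden under these norms.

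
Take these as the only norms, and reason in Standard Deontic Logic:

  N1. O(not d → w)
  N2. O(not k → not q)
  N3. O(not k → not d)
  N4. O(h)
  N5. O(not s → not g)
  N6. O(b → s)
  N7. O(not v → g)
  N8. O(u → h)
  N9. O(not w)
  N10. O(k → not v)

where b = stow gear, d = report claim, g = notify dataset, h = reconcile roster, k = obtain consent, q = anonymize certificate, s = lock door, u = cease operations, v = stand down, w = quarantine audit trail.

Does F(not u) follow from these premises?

Premise 8 is O(u → h); even if O(h) held, inferring O(u) would be affirming the consequent — invalid.
No other premise forces O(u). An ideal world satisfying every premise can still have not u true, so F(not u) is not derivable.

No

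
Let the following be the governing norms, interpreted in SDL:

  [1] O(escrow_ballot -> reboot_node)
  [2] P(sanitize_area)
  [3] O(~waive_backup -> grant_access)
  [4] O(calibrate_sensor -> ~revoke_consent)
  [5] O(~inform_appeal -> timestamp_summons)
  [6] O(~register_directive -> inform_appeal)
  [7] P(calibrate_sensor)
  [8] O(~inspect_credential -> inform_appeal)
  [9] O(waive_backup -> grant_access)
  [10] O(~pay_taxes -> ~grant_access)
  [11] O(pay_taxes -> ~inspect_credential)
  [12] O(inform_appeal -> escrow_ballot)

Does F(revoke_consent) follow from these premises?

Premise 4 is O(calibrate_sensor -> ~revoke_consent), but O(calibrate_sensor) is not derivable from the premises (the permission P(calibrate_sensor) asserts only ~O(~calibrate_sensor), not O(calibrate_sensor)), so it does not yield O(~revoke_consent).
No other premise forces O(~revoke_consent). An ideal world satisfying every premise can still have revoke_consent true, so F(revoke_consent) is not derivable.

No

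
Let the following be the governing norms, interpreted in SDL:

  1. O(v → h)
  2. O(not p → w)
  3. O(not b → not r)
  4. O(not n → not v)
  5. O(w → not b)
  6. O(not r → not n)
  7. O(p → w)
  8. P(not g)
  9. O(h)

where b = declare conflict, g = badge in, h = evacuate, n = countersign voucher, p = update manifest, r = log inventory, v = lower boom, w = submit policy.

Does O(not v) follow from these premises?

Premises 2 and 7 cover both cases: O(not p → w) and O(p → w). Since not p ∨ p is a tautology, O(w) follows.
From O(w) and premise 5, O(w → not b), we obtain O(not b).
Applying K to premise 3 (O(not b → not r)) and O(not b) yields O(not r).
With premise 6, O(not r → not n), the K-axiom yields O(not n).
Applying K to premise 4 (O(not n → not v)) and O(not n) yields O(not v).
Premises 1, 8, 9 do not contribute to this derivation.
So O(not v) follows.

Yes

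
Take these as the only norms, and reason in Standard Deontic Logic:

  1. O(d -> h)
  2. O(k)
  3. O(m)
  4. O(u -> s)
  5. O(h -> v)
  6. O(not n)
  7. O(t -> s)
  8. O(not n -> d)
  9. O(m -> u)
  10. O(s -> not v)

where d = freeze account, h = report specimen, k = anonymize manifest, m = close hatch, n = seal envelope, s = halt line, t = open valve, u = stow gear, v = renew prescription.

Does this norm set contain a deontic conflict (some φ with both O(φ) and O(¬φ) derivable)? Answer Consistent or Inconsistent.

Premise 3 states O(m) outright.
From O(m) and premise 9, O(m -> u), we obtain O(u).
With premise 4, O(u -> s), the K-axiom yields O(s).
Applying K to premise 10 (O(s -> not v)) and O(s) yields O(not v).
The contrapositive of premise 5 (O(h -> v)) is O(not v -> not h), and O(not v) is already established, so O(not h).
Premise 1, O(d -> h), contraposes to O(not h -> not d); with O(not h) we get O(not d).
The contrapositive of premise 8 (O(not n -> d)) is O(not d -> n), and O(not d) is already established, so O(n).
Yet premise 6 states O(not n).
We now have both O(n) and O(not n) — n is simultaneously obligatory and forbidden, violating the D-axiom.

Inconsistent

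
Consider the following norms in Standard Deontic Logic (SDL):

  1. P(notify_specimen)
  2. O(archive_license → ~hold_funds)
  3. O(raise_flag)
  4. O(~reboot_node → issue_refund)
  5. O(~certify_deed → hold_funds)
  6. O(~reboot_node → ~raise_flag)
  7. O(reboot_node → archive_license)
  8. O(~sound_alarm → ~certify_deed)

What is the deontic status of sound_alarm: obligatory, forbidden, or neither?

From premise 3 we have O(raise_flag).
Premise 6 is O(~reboot_node → ~raise_flag); contrapositively O(raise_flag → reboot_node). Since O(raise_flag) holds, K gives O(reboot_node).
From O(reboot_node) and premise 7, O(reboot_node → archive_license), we obtain O(archive_license).
With premise 2, O(archive_license → ~hold_funds), the K-axiom yields O(~hold_funds).
Premise 5, O(~certify_deed → hold_funds), contraposes to O(~hold_funds → certify_deed); with O(~hold_funds) we get O(certify_deed).
Premise 8 is O(~sound_alarm → ~certify_deed); contrapositively O(certify_deed → sound_alarm). Since O(certify_deed) holds, K gives O(sound_alarm).
Premises 1, 4 do not contribute to this derivation.
Hence sound_alarm is obligatory.

Obligatory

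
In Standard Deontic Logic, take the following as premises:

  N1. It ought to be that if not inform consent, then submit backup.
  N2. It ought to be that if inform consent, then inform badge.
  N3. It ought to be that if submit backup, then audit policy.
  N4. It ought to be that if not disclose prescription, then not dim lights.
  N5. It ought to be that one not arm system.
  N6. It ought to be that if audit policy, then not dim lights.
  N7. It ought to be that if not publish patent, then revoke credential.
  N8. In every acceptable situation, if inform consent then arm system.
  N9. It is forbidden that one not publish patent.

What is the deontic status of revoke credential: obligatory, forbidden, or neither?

Neither

Premise 7 is O(¬publish_patent → revoke_credential), but O(¬publish_patent) is not derivable from the premises, so it does not yield O(revoke_credential).
No premise or chain of K-axiom applications forces O(revoke_credential), and none forces O(¬revoke_credential). So revoke_credential is neither obligatory nor forbidden under these norms.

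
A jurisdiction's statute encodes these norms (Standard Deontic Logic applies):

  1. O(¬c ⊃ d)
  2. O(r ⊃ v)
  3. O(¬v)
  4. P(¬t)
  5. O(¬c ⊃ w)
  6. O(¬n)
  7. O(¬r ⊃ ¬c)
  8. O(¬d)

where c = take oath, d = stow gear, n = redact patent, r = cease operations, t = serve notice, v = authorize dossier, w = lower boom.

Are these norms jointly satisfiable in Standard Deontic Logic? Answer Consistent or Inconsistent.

From premise 8 we have O(¬d).
The contrapositive of premise 1 (O(¬c ⊃ d)) is O(¬d ⊃ c), and O(¬d) is already established, so O(c).
Premise 7 is O(¬r ⊃ ¬c); contrapositively O(c ⊃ r). Since O(c) holds, K gives O(r).
From O(r) and premise 2, O(r ⊃ v), we obtain O(v).
Yet premise 3 states O(¬v).
We now have both O(v) and O(¬v) — v is simultaneously obligatory and forbidden, violating the D-axiom.

Inconsistent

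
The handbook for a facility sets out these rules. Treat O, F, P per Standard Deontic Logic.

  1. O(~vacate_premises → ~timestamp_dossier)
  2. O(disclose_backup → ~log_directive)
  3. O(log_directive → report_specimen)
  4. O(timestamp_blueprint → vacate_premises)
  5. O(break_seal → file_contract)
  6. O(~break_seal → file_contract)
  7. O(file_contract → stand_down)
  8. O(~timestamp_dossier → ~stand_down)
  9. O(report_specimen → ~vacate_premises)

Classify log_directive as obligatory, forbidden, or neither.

Forbidden

By case analysis on ~break_seal: premise 6 gives O(~break_seal → file_contract) and premise 5 gives O(break_seal → file_contract), so O(file_contract) either way.
From O(file_contract) and premise 7, O(file_contract → stand_down), we obtain O(stand_down).
The contrapositive of premise 8 (O(~timestamp_dossier → ~stand_down)) is O(stand_down → timestamp_dossier), and O(stand_down) is already established, so O(timestamp_dossier).
Premise 1 is O(~vacate_premises → ~timestamp_dossier); contrapositively O(timestamp_dossier → vacate_premises). Since O(timestamp_dossier) holds, K gives O(vacate_premises).
The contrapositive of premise 9 (O(report_specimen → ~vacate_premises)) is O(vacate_premises → ~report_specimen), and O(vacate_premises) is already established, so O(~report_specimen).
Premise 3 is O(log_directive → report_specimen); contrapositively O(~report_specimen → ~log_directive). Since O(~report_specimen) holds, K gives O(~log_directive).
Premises 2, 4 do not contribute to this derivation.
Thus O(~log_directive), which is F(log_directive): log_directive is forbidden.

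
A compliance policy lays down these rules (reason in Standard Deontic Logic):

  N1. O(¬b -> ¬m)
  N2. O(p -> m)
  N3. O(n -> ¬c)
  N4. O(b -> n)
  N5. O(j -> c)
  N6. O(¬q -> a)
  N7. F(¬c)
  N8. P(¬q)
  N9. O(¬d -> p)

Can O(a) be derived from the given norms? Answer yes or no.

No

Premise 6 is O(¬q -> a), but O(¬q) is not derivable from the premises (the permission P(¬q) asserts only ¬O(q), not O(¬q)), so it does not yield O(a).
No other premise forces O(a). An ideal world satisfying every premise can still have a false, so O(a) is not derivable.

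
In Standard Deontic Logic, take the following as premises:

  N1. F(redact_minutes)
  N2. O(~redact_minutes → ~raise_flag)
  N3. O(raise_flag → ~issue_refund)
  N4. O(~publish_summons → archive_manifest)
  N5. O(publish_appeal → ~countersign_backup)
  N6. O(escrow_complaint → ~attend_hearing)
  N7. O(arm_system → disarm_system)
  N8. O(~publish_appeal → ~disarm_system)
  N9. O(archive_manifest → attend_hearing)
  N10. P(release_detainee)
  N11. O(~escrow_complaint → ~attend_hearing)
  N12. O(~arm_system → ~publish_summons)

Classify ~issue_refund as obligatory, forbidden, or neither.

Premise 3 is O(raise_flag → ~issue_refund), but O(raise_flag) is not derivable from the premises, so it does not yield O(~issue_refund).
No premise or chain of K-axiom applications forces O(~issue_refund), and none forces O(issue_refund). So ~issue_refund is neither obligatory nor forbidden under these norms.

Neither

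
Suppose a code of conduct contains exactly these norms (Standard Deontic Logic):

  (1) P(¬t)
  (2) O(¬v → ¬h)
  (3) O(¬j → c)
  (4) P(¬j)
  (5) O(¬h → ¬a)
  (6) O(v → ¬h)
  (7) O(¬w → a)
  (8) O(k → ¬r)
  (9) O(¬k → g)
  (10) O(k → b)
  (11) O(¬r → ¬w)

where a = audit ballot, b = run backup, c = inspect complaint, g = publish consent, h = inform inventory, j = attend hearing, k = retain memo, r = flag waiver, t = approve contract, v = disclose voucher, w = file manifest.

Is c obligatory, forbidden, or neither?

Premise 3 is O(¬j → c), but O(¬j) is not derivable from the premises (the permission P(¬j) asserts only ¬O(j), not O(¬j)), so it does not yield O(c).
No premise or chain of K-axiom applications forces O(c), and none forces O(¬c). So c is neither obligatory nor forbidden under these norms.

Neither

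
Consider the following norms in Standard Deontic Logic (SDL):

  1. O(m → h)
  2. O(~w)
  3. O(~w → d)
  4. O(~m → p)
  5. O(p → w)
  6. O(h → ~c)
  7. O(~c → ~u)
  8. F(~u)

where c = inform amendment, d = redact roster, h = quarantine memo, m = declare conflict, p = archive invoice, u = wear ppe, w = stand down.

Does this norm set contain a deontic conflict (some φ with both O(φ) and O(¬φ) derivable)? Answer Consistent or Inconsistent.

Inconsistent

Premise 8, F(~u), is equivalent to O(u).
The contrapositive of premise 7 (O(~c → ~u)) is O(u → c), and O(u) is already established, so O(c).
The contrapositive of premise 6 (O(h → ~c)) is O(c → ~h), and O(c) is already established, so O(~h).
Premise 1 is O(m → h); contrapositively O(~h → ~m). Since O(~h) holds, K gives O(~m).
From O(~m) and premise 4, O(~m → p), we obtain O(p).
With premise 5, O(p → w), the K-axiom yields O(w).
But premise 2 directly asserts O(~w).
We now have both O(w) and O(~w) — w is simultaneously obligatory and forbidden, violating the D-axiom.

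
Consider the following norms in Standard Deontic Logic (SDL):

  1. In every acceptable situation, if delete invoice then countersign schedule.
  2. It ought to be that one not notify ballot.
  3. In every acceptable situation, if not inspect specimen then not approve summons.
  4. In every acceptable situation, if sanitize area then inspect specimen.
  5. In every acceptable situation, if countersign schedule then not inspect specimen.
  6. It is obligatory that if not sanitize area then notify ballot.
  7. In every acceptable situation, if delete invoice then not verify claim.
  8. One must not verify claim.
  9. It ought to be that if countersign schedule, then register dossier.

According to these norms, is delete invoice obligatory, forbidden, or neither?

Forbidden

Premise 2 states O(¬notify_ballot) outright.
Premise 6 is O(¬sanitize_area → notify_ballot); contrapositively O(¬notify_ballot → sanitize_area). Since O(¬notify_ballot) holds, K gives O(sanitize_area).
Applying K to premise 4 (O(sanitize_area → inspect_specimen)) and O(sanitize_area) yields O(inspect_specimen).
Premise 5 is O(countersign_schedule → ¬inspect_specimen); contrapositively O(inspect_specimen → ¬countersign_schedule). Since O(inspect_specimen) holds, K gives O(¬countersign_schedule).
The contrapositive of premise 1 (O(delete_invoice → countersign_schedule)) is O(¬countersign_schedule → ¬delete_invoice), and O(¬countersign_schedule) is already established, so O(¬delete_invoice).
Premises 3, 7, 8, 9 do not contribute to this derivation.
Thus O(¬delete_invoice), which is F(delete_invoice): delete_invoice is forbidden.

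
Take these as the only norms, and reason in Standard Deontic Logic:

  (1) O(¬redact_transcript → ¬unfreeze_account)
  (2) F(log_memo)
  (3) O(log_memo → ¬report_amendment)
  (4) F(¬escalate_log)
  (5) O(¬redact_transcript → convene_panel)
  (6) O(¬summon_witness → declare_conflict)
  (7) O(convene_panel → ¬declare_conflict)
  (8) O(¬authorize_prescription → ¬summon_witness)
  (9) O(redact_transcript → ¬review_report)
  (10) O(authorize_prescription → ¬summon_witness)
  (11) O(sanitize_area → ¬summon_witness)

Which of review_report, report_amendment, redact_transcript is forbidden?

Premises 10 and 8 are O(authorize_prescription → ¬summon_witness) and O(¬authorize_prescription → ¬summon_witness); every ideal world satisfies authorize_prescription or ¬authorize_prescription, so in either case ¬summon_witness holds — hence O(¬summon_witness).
Premise 6 is O(¬summon_witness → declare_conflict); since O(¬summon_witness), deontic closure gives O(declare_conflict).
The contrapositive of premise 7 (O(convene_panel → ¬declare_conflict)) is O(declare_conflict → ¬convene_panel), and O(declare_conflict) is already established, so O(¬convene_panel).
Premise 5, O(¬redact_transcript → convene_panel), contraposes to O(¬convene_panel → redact_transcript); with O(¬convene_panel) we get O(redact_transcript).
Applying K to premise 9 (O(redact_transcript → ¬review_report)) and O(redact_transcript) yields O(¬review_report).
So O(¬review_report) holds, i.e. review_report is forbidden. None of the other listed options is forbidden under the premises.

review_report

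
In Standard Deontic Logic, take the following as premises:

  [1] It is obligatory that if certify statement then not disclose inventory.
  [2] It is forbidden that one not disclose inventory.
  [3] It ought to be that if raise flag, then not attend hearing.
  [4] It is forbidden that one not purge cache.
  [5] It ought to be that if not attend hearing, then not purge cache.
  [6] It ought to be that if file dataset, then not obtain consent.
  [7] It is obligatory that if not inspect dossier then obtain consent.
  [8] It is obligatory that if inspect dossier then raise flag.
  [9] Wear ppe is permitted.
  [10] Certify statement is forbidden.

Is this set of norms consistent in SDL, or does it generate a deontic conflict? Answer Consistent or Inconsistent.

Premise 1 is O(certify_statement → ¬disclose_inventory), but O(certify_statement) is not derivable from the premises, so it does not yield O(¬disclose_inventory).
So O(¬disclose_inventory) is not derivable, and the apparent clash with O(disclose_inventory) does not arise.
A world satisfying every obligation exists (e.g. attend_hearing=true, certify_statement=false, disclose_inventory=true, file_dataset=false, inspect_dossier=false, obtain_consent=true, purge_cache=true, raise_flag=false, wear_ppe=false); no atom is both obligatory and forbidden, so the set is consistent.

Consistent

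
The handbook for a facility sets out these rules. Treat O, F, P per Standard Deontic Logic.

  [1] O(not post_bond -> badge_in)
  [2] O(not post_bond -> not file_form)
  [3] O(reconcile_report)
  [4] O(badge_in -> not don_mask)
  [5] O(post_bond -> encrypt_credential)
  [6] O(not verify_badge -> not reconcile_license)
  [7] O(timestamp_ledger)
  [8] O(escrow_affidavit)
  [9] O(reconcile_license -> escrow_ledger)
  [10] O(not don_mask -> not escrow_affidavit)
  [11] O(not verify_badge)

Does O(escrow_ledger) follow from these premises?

No

Premise 9 is O(reconcile_license -> escrow_ledger), but O(reconcile_license) is not derivable from the premises, so it does not yield O(escrow_ledger).
No other premise forces O(escrow_ledger). An ideal world satisfying every premise can still have escrow_ledger false, so O(escrow_ledger) is not derivable.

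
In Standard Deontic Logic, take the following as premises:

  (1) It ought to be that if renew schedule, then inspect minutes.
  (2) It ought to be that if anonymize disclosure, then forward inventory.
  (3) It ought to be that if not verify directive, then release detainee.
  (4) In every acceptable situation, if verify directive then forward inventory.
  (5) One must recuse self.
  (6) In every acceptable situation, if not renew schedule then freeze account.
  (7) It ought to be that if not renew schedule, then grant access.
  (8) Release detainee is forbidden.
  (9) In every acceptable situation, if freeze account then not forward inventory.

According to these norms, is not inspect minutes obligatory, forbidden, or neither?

Premise 8, F(release_detainee), is equivalent to O(¬release_detainee).
Premise 3, O(¬verify_directive → release_detainee), contraposes to O(¬release_detainee → verify_directive); with O(¬release_detainee) we get O(verify_directive).
With premise 4, O(verify_directive → forward_inventory), the K-axiom yields O(forward_inventory).
Premise 9 is O(freeze_account → ¬forward_inventory); contrapositively O(forward_inventory → ¬freeze_account). Since O(forward_inventory) holds, K gives O(¬freeze_account).
Premise 6, O(¬renew_schedule → freeze_account), contraposes to O(¬freeze_account → renew_schedule); with O(¬freeze_account) we get O(renew_schedule).
From O(renew_schedule) and premise 1, O(renew_schedule → inspect_minutes), we obtain O(inspect_minutes).
Premises 2, 5, 7 do not contribute to this derivation.
Thus O(inspect_minutes), which is F(¬inspect_minutes): ¬inspect_minutes is forbidden.

Forbidden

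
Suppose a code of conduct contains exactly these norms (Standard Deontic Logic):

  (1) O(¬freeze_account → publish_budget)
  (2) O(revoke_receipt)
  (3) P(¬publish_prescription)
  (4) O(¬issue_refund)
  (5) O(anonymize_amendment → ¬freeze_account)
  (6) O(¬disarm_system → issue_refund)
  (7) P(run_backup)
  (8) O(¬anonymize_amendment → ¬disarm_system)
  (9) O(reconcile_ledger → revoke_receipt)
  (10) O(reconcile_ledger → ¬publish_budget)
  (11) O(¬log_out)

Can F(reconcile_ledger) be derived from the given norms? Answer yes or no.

From premise 4 we have O(¬issue_refund).
Premise 6, O(¬disarm_system → issue_refund), contraposes to O(¬issue_refund → disarm_system); with O(¬issue_refund) we get O(disarm_system).
The contrapositive of premise 8 (O(¬anonymize_amendment → ¬disarm_system)) is O(disarm_system → anonymize_amendment), and O(disarm_system) is already established, so O(anonymize_amendment).
With premise 5, O(anonymize_amendment → ¬freeze_account), the K-axiom yields O(¬freeze_account).
Premise 1 is O(¬freeze_account → publish_budget); since O(¬freeze_account), deontic closure gives O(publish_budget).
Premise 10 is O(reconcile_ledger → ¬publish_budget); contrapositively O(publish_budget → ¬reconcile_ledger). Since O(publish_budget) holds, K gives O(¬reconcile_ledger).
Premises 2, 3, 7, 9, 11 do not contribute to this derivation.
So O(¬reconcile_ledger) holds, i.e. F(reconcile_ledger). The claim follows.

Yes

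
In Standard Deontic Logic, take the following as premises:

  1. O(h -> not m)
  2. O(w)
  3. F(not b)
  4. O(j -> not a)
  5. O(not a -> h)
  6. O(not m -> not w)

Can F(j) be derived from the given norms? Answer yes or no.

From premise 2 we have O(w).
Premise 6, O(not m -> not w), contraposes to O(w -> m); with O(w) we get O(m).
The contrapositive of premise 1 (O(h -> not m)) is O(m -> not h), and O(m) is already established, so O(not h).
Premise 5 is O(not a -> h); contrapositively O(not h -> a). Since O(not h) holds, K gives O(a).
Premise 4 is O(j -> not a); contrapositively O(a -> not j). Since O(a) holds, K gives O(not j).
Premise 3 does not contribute to this derivation.
So O(not j) holds, i.e. F(j). The claim follows.

Yes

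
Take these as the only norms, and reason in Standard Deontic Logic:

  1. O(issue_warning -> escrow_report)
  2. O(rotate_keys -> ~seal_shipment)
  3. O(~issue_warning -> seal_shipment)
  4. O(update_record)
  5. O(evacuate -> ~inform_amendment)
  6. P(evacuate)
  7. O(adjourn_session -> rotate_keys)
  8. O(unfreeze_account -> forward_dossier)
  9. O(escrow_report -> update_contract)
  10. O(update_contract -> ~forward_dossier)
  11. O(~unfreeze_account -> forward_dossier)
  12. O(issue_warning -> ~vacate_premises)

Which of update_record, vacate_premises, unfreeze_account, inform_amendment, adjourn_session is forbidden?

adjourn_session

By case analysis on unfreeze_account: premise 8 gives O(unfreeze_account -> forward_dossier) and premise 11 gives O(~unfreeze_account -> forward_dossier), so O(forward_dossier) either way.
Premise 10, O(update_contract -> ~forward_dossier), contraposes to O(forward_dossier -> ~update_contract); with O(forward_dossier) we get O(~update_contract).
The contrapositive of premise 9 (O(escrow_report -> update_contract)) is O(~update_contract -> ~escrow_report), and O(~update_contract) is already established, so O(~escrow_report).
The contrapositive of premise 1 (O(issue_warning -> escrow_report)) is O(~escrow_report -> ~issue_warning), and O(~escrow_report) is already established, so O(~issue_warning).
From O(~issue_warning) and premise 3, O(~issue_warning -> seal_shipment), we obtain O(seal_shipment).
Premise 2 is O(rotate_keys -> ~seal_shipment); contrapositively O(seal_shipment -> ~rotate_keys). Since O(seal_shipment) holds, K gives O(~rotate_keys).
Premise 7, O(adjourn_session -> rotate_keys), contraposes to O(~rotate_keys -> ~adjourn_session); with O(~rotate_keys) we get O(~adjourn_session).
So O(~adjourn_session) holds, i.e. adjourn_session is forbidden. None of the other listed options is forbidden under the premises.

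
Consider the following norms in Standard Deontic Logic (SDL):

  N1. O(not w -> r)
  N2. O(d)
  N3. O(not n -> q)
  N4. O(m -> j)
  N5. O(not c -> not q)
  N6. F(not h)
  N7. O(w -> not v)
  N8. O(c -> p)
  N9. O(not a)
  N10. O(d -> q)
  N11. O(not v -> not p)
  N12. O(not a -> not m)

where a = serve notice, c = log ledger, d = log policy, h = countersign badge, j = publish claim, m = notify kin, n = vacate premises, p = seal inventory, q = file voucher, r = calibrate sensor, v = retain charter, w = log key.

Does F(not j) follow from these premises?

Premise 4 is O(m -> j), but O(m) is not derivable from the premises, so it does not yield O(j).
No other premise forces O(j). An ideal world satisfying every premise can still have not j true, so F(not j) is not derivable.

No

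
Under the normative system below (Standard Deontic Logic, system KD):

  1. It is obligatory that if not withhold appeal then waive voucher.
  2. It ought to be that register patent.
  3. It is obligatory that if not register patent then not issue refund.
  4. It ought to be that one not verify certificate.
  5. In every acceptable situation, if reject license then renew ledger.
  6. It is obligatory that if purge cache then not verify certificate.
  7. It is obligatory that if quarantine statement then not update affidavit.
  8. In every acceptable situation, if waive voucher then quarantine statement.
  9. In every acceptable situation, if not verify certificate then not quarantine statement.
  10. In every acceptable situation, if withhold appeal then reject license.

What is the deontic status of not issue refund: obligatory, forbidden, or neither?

Premise 3 is O(¬register_patent → ¬issue_refund), but O(¬register_patent) is not derivable from the premises, so it does not yield O(¬issue_refund).
No premise or chain of K-axiom applications forces O(¬issue_refund), and none forces O(issue_refund). So ¬issue_refund is neither obligatory nor forbidden under these norms.

Neither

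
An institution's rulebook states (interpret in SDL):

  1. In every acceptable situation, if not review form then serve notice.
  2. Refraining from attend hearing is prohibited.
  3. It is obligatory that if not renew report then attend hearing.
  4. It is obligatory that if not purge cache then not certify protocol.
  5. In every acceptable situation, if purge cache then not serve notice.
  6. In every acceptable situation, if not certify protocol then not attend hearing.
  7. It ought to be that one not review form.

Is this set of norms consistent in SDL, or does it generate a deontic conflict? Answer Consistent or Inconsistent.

Premise 2, F(¬attend_hearing), is equivalent to O(attend_hearing).
The contrapositive of premise 6 (O(¬certify_protocol → ¬attend_hearing)) is O(attend_hearing → certify_protocol), and O(attend_hearing) is already established, so O(certify_protocol).
Premise 4 is O(¬purge_cache → ¬certify_protocol); contrapositively O(certify_protocol → purge_cache). Since O(certify_protocol) holds, K gives O(purge_cache).
Premise 5 is O(purge_cache → ¬serve_notice); since O(purge_cache), deontic closure gives O(¬serve_notice).
Premise 1 is O(¬review_form → serve_notice); contrapositively O(¬serve_notice → review_form). Since O(¬serve_notice) holds, K gives O(review_form).
But premise 7 directly asserts O(¬review_form).
We now have both O(review_form) and O(¬review_form) — review_form is simultaneously obligatory and forbidden, violating the D-axiom.

Inconsistent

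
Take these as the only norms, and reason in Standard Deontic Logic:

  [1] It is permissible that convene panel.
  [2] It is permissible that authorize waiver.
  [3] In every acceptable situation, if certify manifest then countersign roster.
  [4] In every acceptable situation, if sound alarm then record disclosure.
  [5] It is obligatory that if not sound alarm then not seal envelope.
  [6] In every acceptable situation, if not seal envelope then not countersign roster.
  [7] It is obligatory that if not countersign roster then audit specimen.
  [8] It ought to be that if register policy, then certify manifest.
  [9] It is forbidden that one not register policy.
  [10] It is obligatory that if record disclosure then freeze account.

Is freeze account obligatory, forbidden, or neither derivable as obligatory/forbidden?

F(¬register_policy) at premise 9 means O(register_policy).
From O(register_policy) and premise 8, O(register_policy → certify_manifest), we obtain O(certify_manifest).
From O(certify_manifest) and premise 3, O(certify_manifest → countersign_roster), we obtain O(countersign_roster).
Premise 6, O(¬seal_envelope → ¬countersign_roster), contraposes to O(countersign_roster → seal_envelope); with O(countersign_roster) we get O(seal_envelope).
Premise 5 is O(¬sound_alarm → ¬seal_envelope); contrapositively O(seal_envelope → sound_alarm). Since O(seal_envelope) holds, K gives O(sound_alarm).
Applying K to premise 4 (O(sound_alarm → record_disclosure)) and O(sound_alarm) yields O(record_disclosure).
Premise 10 is O(record_disclosure → freeze_account); since O(record_disclosure), deontic closure gives O(freeze_account).
Premises 1, 2, 7 do not contribute to this derivation.
Hence freeze_account is obligatory.

Obligatory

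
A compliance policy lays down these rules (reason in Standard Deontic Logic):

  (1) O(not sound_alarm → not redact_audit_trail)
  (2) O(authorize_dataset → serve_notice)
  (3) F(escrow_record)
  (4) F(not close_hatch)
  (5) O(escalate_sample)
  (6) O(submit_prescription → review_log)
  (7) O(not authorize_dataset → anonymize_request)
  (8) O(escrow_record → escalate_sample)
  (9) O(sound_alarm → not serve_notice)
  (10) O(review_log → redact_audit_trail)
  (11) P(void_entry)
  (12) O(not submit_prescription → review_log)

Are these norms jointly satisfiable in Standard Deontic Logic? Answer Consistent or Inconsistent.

Consistent

Premise 8 is O(escrow_record → escalate_sample); even if O(escalate_sample) held, inferring O(escrow_record) would be affirming the consequent — invalid.
So O(escrow_record) is not derivable, and the apparent clash with O(not escrow_record) does not arise.
A world satisfying every obligation exists (e.g. anonymize_request=true, authorize_dataset=false, close_hatch=true, escalate_sample=true, escrow_record=false, redact_audit_trail=true, review_log=true, serve_notice=false, sound_alarm=true, submit_prescription=false, void_entry=false); no atom is both obligatory and forbidden, so the set is consistent.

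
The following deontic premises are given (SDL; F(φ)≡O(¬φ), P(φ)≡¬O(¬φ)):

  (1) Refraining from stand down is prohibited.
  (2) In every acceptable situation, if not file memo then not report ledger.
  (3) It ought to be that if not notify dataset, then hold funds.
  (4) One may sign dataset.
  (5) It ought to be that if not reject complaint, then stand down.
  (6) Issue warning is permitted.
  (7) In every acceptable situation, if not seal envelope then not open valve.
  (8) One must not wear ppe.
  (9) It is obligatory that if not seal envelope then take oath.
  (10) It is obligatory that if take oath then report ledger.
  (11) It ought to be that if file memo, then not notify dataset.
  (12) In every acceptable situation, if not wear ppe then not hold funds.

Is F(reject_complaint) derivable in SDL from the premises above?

No

Premise 5 is O(¬reject_complaint → stand_down); even if O(stand_down) held, inferring O(¬reject_complaint) would be affirming the consequent — invalid.
No other premise forces O(¬reject_complaint). An ideal world satisfying every premise can still have reject_complaint true, so F(reject_complaint) is not derivable.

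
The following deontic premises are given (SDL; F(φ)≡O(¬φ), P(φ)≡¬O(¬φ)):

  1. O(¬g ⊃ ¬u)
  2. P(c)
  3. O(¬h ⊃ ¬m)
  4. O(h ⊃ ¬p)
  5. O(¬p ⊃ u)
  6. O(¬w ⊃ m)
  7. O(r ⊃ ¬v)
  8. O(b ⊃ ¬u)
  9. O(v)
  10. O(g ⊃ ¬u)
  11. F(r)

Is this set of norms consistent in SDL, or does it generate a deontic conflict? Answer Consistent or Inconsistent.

Consistent

Premise 7 is O(r ⊃ ¬v), but O(r) is not derivable from the premises, so it does not yield O(¬v).
So O(¬v) is not derivable, and the apparent clash with O(v) does not arise.
A world satisfying every obligation exists (e.g. b=false, c=false, g=false, h=false, m=false, p=true, r=false, u=false, v=true, w=true); no atom is both obligatory and forbidden, so the set is consistent.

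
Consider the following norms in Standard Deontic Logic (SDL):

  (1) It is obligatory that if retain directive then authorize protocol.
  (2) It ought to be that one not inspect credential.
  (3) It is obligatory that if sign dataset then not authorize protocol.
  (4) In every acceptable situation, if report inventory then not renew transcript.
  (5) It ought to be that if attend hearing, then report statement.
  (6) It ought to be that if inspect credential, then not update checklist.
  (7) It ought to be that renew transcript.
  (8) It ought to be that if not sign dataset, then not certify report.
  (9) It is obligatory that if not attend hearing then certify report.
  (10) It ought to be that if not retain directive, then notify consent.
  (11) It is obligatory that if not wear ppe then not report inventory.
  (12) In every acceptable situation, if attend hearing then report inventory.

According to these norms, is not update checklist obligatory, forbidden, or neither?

Neither

Premise 6 is O(inspect_credential → ¬update_checklist), but O(inspect_credential) is not derivable from the premises, so it does not yield O(¬update_checklist).
No premise or chain of K-axiom applications forces O(¬update_checklist), and none forces O(update_checklist). So ¬update_checklist is neither obligatory nor forbidden under these norms.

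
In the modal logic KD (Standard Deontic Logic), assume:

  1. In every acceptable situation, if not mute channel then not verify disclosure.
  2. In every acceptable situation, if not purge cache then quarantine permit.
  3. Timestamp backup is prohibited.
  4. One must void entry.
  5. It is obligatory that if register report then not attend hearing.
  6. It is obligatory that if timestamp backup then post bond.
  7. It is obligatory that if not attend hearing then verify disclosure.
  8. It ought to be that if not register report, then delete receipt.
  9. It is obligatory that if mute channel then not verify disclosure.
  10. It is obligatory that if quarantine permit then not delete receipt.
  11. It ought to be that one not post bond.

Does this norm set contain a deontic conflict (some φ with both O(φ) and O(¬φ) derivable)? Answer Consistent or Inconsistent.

Consistent

Premise 6 is O(timestamp_backup → post_bond), but O(timestamp_backup) is not derivable from the premises, so it does not yield O(post_bond).
So O(post_bond) is not derivable, and the apparent clash with O(¬post_bond) does not arise.
A world satisfying every obligation exists (e.g. attend_hearing=true, delete_receipt=true, mute_channel=false, post_bond=false, purge_cache=true, quarantine_permit=false, register_report=false, timestamp_backup=false, verify_disclosure=false, void_entry=true); no atom is both obligatory and forbidden, so the set is consistent.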